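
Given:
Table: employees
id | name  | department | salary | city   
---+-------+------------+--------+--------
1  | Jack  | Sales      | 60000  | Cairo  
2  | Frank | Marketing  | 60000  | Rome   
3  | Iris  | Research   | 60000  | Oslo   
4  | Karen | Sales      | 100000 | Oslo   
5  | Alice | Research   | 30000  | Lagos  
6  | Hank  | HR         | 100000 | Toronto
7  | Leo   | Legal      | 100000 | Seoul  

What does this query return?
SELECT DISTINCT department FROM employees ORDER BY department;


All 'department' values (row order): Sales, Marketing, Research, Sales, Research, HR, Legal
Removing duplicates leaves 5 unique value(s).

5 values:
HR
Legal
Marketing
Research
Sales


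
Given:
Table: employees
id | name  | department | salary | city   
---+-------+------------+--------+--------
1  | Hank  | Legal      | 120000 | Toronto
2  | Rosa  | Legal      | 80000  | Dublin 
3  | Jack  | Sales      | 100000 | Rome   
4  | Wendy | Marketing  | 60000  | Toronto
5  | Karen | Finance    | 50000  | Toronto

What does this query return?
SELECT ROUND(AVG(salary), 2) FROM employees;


SUM(salary) = 410000
COUNT = 5
ROUND(AVG, 2) = ROUND(410000 / 5, 2) = 82000.0

82000.0


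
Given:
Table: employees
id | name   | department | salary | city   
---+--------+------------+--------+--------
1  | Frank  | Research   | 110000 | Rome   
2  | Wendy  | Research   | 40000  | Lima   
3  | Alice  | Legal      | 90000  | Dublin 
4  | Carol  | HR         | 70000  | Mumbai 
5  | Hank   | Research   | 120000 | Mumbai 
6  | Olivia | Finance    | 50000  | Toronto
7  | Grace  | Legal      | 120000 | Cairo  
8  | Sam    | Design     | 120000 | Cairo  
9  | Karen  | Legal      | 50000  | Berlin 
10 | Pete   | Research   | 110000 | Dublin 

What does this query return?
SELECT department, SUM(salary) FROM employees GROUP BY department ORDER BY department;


Summing salary within each department:
  Design: 120000 = 120000
  Finance: 50000 = 50000
  HR: 70000 = 70000
  Legal: 90000 + 120000 + 50000 = 260000
  Research: 110000 + 40000 + 120000 + 110000 = 380000


5 groups:
Design, 120000
Finance, 50000
HR, 70000
Legal, 260000
Research, 380000


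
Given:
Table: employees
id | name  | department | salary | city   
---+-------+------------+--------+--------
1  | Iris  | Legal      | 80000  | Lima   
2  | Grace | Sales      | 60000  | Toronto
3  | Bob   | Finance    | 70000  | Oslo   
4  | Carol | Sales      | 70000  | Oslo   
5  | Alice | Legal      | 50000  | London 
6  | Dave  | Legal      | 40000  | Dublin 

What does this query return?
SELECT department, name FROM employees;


Projecting columns: department, name

6 rows:
Legal, Iris
Sales, Grace
Finance, Bob
Sales, Carol
Legal, Alice
Legal, Dave


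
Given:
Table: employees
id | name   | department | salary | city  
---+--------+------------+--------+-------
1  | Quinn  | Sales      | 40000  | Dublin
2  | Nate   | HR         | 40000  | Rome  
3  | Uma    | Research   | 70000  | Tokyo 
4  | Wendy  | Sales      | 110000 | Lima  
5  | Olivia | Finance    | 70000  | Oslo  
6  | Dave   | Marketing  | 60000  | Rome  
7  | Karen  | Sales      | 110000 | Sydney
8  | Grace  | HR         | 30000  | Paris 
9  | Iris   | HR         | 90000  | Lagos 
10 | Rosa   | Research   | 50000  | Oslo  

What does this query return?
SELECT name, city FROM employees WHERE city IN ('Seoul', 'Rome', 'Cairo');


Filtering: city IN ('Seoul', 'Rome', 'Cairo')
Matching: 2 rows

2 rows:
Nate, Rome
Dave, Rome


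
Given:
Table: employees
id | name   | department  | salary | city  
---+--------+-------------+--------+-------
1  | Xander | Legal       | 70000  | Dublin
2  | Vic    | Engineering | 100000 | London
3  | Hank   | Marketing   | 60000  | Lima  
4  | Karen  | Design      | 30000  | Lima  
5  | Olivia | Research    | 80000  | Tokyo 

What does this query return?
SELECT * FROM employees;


SELECT * returns all 5 rows with all columns

5 rows:
1, Xander, Legal, 70000, Dublin
2, Vic, Engineering, 100000, London
3, Hank, Marketing, 60000, Lima
4, Karen, Design, 30000, Lima
5, Olivia, Research, 80000, Tokyo


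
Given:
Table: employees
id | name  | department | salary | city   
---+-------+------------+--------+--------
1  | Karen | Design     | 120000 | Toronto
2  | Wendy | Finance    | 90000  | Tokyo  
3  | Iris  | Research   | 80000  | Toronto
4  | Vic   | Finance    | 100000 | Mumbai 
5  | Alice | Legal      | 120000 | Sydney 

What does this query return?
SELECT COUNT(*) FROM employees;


COUNT(*) counts all rows

5


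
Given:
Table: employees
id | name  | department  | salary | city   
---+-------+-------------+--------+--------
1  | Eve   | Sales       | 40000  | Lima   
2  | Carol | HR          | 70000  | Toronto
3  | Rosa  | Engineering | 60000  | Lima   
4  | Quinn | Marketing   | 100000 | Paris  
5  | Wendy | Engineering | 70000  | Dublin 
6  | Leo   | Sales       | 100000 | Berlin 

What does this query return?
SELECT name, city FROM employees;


Projecting columns: name, city

6 rows:
Eve, Lima
Carol, Toronto
Rosa, Lima
Quinn, Paris
Wendy, Dublin
Leo, Berlin


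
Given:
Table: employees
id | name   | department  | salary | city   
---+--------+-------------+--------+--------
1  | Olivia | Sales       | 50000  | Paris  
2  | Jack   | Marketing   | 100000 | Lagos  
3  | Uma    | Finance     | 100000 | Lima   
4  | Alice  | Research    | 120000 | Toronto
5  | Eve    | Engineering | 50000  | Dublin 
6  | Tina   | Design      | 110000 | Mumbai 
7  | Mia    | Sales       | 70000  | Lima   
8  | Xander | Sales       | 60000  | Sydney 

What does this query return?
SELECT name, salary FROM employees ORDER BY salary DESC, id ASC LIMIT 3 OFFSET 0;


Sort by salary DESC (id ASC tiebreak), then skip 0 and take 3
Rows 1 through 3

3 rows:
Alice, 120000
Tina, 110000
Jack, 100000


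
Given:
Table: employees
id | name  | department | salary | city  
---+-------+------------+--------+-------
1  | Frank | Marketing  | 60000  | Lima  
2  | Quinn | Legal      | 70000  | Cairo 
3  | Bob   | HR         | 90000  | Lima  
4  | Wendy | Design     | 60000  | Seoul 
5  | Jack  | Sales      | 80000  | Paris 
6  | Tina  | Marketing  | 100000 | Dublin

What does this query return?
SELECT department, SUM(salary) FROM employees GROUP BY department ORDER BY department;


Summing salary within each department:
  Design: 60000 = 60000
  HR: 90000 = 90000
  Legal: 70000 = 70000
  Marketing: 60000 + 100000 = 160000
  Sales: 80000 = 80000


5 groups:
Design, 60000
HR, 90000
Legal, 70000
Marketing, 160000
Sales, 80000


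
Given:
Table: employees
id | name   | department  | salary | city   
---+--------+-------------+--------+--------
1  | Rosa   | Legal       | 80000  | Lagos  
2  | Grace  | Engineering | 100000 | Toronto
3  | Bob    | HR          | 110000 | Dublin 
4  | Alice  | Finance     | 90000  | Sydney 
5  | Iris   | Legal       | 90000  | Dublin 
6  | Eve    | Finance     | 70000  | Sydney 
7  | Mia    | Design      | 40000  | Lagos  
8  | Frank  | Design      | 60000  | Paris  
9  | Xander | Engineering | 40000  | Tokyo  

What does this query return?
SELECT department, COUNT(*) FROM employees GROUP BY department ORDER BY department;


Assigning each row to its department group:
  Rosa -> Legal
  Grace -> Engineering
  Bob -> HR
  Alice -> Finance
  Iris -> Legal
  Eve -> Finance
  Mia -> Design
  Frank -> Design
  Xander -> Engineering


5 groups:
Design, 2
Engineering, 2
Finance, 2
HR, 1
Legal, 2


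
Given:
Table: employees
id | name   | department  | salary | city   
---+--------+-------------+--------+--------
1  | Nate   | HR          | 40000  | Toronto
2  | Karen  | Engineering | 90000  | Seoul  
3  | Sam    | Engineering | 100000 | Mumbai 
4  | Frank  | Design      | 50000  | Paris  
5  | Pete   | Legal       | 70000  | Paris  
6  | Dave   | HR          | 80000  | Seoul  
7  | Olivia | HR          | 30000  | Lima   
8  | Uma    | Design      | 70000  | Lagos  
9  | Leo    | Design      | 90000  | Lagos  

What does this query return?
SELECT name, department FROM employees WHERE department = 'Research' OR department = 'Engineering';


Filtering: department = 'Research' OR 'Engineering'
Matching: 2 rows

2 rows:
Karen, Engineering
Sam, Engineering


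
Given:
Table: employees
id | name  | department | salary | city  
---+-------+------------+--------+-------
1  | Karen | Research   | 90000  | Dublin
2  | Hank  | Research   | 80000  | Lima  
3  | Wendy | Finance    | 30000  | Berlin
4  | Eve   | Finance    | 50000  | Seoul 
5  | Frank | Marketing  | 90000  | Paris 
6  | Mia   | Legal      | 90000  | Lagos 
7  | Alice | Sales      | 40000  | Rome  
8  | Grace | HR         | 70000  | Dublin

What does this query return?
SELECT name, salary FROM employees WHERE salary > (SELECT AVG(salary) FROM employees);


Subquery: AVG(salary) = 67500.0
Filtering: salary > 67500.0
  Karen (90000) -> MATCH
  Hank (80000) -> MATCH
  Frank (90000) -> MATCH
  Mia (90000) -> MATCH
  Grace (70000) -> MATCH


5 rows:
Karen, 90000
Hank, 80000
Frank, 90000
Mia, 90000
Grace, 70000


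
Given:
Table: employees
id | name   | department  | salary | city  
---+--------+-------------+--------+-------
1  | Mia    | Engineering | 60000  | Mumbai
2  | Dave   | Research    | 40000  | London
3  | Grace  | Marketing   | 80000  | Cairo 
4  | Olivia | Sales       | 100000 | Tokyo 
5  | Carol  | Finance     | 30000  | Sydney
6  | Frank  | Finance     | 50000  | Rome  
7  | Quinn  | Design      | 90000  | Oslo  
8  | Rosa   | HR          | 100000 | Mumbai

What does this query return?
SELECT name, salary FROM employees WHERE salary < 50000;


Filtering: salary < 50000
Matching: 2 rows

2 rows:
Dave, 40000
Carol, 30000


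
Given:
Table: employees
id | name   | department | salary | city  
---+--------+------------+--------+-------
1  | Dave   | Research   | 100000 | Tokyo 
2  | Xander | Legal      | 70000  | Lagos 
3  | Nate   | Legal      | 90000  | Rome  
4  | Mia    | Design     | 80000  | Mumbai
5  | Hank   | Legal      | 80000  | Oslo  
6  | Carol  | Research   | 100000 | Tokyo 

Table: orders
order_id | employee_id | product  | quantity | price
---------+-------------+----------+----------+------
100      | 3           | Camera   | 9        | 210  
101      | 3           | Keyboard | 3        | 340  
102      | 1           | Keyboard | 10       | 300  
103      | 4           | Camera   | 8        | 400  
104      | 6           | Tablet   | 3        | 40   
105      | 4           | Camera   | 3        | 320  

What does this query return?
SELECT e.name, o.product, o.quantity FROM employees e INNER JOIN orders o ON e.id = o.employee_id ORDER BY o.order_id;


Joining employees.id = orders.employee_id:
  employee Nate (id=3) -> order Camera
  employee Nate (id=3) -> order Keyboard
  employee Dave (id=1) -> order Keyboard
  employee Mia (id=4) -> order Camera
  employee Carol (id=6) -> order Tablet
  employee Mia (id=4) -> order Camera


6 rows:
Nate, Camera, 9
Nate, Keyboard, 3
Dave, Keyboard, 10
Mia, Camera, 8
Carol, Tablet, 3
Mia, Camera, 3


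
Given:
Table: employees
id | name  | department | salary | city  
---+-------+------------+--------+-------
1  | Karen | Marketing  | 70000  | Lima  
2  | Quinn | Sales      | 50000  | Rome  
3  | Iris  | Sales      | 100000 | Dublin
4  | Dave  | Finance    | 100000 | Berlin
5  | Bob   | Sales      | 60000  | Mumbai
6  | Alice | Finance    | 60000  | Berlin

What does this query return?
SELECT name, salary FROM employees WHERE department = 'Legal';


Filtering: department = 'Legal'
Matching rows: 0

Empty result set (0 rows)


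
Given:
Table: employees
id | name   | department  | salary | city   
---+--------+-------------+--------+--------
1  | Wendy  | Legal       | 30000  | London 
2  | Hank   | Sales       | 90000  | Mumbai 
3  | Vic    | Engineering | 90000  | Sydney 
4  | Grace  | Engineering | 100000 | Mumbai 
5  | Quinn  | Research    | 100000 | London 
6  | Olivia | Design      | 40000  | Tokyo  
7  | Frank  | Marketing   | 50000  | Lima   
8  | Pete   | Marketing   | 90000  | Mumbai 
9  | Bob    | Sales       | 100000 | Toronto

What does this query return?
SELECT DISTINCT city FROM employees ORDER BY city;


All 'city' values (row order): London, Mumbai, Sydney, Mumbai, London, Tokyo, Lima, Mumbai, Toronto
Removing duplicates leaves 6 unique value(s).

6 values:
Lima
London
Mumbai
Sydney
Tokyo
Toronto


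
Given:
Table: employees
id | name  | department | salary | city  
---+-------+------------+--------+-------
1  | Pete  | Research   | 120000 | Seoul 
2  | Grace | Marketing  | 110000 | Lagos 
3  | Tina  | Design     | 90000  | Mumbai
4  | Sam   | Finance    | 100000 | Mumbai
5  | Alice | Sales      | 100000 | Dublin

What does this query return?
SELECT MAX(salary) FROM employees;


Salaries: 120000, 110000, 90000, 100000, 100000
MAX = 120000

120000


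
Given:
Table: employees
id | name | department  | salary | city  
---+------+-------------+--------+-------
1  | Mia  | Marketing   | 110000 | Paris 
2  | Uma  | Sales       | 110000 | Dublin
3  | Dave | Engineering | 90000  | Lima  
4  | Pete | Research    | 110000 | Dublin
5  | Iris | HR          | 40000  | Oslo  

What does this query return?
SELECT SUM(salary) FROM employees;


SUM(salary) = 110000 + 110000 + 90000 + 110000 + 40000 = 460000

460000


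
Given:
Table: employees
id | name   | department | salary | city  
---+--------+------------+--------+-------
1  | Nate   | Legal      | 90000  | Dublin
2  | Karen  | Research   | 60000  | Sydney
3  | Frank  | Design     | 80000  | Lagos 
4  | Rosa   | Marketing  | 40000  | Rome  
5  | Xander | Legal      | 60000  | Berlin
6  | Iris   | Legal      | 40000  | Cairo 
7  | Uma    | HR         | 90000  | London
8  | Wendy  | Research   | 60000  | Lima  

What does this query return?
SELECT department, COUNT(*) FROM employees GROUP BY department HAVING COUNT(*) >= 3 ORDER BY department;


Groups with count >= 3:
  Legal: 3 -> PASS
  Design: 1 -> filtered out
  HR: 1 -> filtered out
  Marketing: 1 -> filtered out
  Research: 2 -> filtered out


1 groups:
Legal, 3


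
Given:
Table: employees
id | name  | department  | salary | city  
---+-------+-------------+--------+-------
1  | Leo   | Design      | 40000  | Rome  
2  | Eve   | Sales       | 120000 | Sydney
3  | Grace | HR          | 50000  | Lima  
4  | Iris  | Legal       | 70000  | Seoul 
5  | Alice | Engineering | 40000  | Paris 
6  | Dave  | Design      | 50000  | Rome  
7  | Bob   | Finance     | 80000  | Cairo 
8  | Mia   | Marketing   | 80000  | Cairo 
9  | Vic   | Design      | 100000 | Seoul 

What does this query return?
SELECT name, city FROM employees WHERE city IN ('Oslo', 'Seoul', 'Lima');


Filtering: city IN ('Oslo', 'Seoul', 'Lima')
Matching: 3 rows

3 rows:
Grace, Lima
Iris, Seoul
Vic, Seoul


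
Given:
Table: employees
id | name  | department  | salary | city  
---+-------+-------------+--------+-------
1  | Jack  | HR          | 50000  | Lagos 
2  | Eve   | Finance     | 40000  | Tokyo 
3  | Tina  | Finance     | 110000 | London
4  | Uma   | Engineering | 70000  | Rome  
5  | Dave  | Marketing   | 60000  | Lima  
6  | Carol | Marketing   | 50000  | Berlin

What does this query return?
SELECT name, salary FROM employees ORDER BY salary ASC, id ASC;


Sorting by salary ASC, then id ASC for ties

6 rows:
Eve, 40000
Jack, 50000
Carol, 50000
Dave, 60000
Uma, 70000
Tina, 110000


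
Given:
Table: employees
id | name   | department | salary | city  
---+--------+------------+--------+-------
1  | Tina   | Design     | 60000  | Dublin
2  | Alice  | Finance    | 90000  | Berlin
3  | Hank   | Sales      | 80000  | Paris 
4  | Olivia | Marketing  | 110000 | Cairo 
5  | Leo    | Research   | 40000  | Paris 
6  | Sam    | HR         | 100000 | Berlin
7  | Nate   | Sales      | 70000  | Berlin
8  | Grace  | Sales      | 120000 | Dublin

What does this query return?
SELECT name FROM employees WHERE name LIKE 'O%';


LIKE 'O%' matches names starting with 'O'
Matching: 1

1 rows:
Olivia


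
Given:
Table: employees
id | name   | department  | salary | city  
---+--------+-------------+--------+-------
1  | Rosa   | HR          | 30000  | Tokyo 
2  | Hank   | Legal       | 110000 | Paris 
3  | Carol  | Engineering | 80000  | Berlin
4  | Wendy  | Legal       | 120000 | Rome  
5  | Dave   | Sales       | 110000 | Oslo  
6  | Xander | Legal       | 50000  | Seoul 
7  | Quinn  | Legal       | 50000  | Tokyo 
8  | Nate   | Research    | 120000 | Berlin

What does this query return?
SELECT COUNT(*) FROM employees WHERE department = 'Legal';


Counting rows where department = 'Legal'
  Hank -> MATCH
  Wendy -> MATCH
  Xander -> MATCH
  Quinn -> MATCH


4


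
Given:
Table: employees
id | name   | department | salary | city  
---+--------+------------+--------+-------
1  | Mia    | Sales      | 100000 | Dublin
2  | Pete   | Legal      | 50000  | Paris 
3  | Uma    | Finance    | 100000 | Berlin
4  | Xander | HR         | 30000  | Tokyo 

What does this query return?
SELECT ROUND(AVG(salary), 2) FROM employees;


SUM(salary) = 280000
COUNT = 4
ROUND(AVG, 2) = ROUND(280000 / 4, 2) = 70000.0

70000.0


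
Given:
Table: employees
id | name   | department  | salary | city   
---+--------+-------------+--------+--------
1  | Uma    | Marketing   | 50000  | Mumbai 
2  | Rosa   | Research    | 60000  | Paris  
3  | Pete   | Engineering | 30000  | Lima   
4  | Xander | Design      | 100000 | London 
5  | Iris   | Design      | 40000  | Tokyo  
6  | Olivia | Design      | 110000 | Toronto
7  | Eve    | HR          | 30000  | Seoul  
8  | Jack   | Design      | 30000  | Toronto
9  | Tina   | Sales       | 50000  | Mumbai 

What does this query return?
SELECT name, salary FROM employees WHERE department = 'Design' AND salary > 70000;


Filtering: department = 'Design' AND salary > 70000
Matching: 2 rows

2 rows:
Xander, 100000
Olivia, 110000


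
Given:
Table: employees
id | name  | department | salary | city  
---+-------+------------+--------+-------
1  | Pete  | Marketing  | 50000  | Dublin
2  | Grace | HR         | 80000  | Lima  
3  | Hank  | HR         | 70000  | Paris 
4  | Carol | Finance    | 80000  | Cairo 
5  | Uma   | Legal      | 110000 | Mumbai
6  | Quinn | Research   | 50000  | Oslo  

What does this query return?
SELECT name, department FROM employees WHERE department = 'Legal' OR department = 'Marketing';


Filtering: department = 'Legal' OR 'Marketing'
Matching: 2 rows

2 rows:
Pete, Marketing
Uma, Legal


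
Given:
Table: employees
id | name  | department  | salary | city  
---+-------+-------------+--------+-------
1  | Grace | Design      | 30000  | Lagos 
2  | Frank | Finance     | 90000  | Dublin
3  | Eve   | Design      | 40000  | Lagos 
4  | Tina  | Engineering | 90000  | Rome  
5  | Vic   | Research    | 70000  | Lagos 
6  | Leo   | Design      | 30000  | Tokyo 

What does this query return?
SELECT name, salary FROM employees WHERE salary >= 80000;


Filtering: salary >= 80000
Matching: 2 rows

2 rows:
Frank, 90000
Tina, 90000


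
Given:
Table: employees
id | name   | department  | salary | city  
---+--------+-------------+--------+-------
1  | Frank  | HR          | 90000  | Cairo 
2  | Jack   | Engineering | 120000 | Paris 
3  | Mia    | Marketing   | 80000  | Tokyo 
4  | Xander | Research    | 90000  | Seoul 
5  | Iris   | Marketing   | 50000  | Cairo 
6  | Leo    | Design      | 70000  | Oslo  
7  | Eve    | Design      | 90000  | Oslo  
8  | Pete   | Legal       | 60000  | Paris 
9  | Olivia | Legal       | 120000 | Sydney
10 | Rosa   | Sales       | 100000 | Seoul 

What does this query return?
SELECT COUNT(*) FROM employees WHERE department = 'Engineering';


Counting rows where department = 'Engineering'
  Jack -> MATCH


1


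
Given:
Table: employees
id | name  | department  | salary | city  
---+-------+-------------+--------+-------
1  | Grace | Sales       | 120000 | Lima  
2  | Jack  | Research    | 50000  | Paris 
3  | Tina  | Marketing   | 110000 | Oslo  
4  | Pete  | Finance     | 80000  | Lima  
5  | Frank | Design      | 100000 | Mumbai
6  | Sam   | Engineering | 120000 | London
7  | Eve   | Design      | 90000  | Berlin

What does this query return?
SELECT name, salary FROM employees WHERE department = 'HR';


Filtering: department = 'HR'
Matching rows: 0

Empty result set (0 rows)


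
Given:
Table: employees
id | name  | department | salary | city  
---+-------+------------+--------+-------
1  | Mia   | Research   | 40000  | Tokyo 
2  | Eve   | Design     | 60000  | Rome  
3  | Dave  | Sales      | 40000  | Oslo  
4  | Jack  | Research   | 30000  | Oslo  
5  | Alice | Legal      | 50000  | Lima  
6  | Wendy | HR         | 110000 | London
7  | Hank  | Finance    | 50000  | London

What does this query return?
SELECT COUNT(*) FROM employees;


COUNT(*) counts all rows

7


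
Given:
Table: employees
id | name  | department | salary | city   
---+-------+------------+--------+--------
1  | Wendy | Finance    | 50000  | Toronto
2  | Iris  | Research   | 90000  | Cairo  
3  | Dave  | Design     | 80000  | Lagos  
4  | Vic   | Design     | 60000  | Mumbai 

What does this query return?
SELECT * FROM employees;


SELECT * returns all 4 rows with all columns

4 rows:
1, Wendy, Finance, 50000, Toronto
2, Iris, Research, 90000, Cairo
3, Dave, Design, 80000, Lagos
4, Vic, Design, 60000, Mumbai


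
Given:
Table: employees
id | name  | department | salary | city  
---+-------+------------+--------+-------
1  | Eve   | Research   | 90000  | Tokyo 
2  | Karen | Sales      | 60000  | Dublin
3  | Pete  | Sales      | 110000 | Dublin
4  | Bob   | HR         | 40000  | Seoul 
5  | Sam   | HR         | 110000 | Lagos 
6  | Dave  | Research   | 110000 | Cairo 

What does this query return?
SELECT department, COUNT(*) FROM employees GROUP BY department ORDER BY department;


Assigning each row to its department group:
  Eve -> Research
  Karen -> Sales
  Pete -> Sales
  Bob -> HR
  Sam -> HR
  Dave -> Research


3 groups:
HR, 2
Research, 2
Sales, 2


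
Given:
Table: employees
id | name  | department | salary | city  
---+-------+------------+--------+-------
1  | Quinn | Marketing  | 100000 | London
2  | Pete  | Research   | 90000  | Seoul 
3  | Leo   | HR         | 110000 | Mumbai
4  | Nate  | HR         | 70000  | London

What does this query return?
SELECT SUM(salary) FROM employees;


SUM(salary) = 100000 + 90000 + 110000 + 70000 = 370000

370000


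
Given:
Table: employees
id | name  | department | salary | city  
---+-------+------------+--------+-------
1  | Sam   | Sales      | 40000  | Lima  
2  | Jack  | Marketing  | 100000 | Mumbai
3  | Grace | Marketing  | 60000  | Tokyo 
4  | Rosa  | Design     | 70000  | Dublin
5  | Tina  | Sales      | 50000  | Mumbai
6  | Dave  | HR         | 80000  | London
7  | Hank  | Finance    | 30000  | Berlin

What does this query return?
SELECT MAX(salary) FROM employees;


Salaries: 40000, 100000, 60000, 70000, 50000, 80000, 30000
MAX = 100000

100000


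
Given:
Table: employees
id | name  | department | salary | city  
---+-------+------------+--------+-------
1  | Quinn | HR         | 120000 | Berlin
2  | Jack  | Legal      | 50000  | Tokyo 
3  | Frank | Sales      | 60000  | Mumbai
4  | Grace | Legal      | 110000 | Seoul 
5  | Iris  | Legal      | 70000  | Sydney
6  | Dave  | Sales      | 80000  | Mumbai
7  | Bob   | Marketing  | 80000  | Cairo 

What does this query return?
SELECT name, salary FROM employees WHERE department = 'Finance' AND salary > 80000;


Filtering: department = 'Finance' AND salary > 80000
Matching: 0 rows

Empty result set (0 rows)


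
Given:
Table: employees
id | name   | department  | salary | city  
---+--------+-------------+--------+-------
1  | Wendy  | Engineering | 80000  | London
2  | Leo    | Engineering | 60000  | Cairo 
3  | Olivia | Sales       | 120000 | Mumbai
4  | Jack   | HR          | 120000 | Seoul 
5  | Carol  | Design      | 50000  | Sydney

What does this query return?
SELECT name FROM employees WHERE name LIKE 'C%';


LIKE 'C%' matches names starting with 'C'
Matching: 1

1 rows:
Carol


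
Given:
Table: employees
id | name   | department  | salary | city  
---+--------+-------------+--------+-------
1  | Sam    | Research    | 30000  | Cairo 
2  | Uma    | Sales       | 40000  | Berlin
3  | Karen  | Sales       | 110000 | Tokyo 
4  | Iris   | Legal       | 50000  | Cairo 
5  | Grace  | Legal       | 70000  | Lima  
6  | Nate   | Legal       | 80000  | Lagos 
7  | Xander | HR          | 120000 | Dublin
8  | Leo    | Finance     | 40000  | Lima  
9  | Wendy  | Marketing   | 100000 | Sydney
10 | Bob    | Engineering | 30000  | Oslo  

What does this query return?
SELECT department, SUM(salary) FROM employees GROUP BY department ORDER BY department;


Summing salary within each department:
  Engineering: 30000 = 30000
  Finance: 40000 = 40000
  HR: 120000 = 120000
  Legal: 50000 + 70000 + 80000 = 200000
  Marketing: 100000 = 100000
  Research: 30000 = 30000
  Sales: 40000 + 110000 = 150000


7 groups:
Engineering, 30000
Finance, 40000
HR, 120000
Legal, 200000
Marketing, 100000
Research, 30000
Sales, 150000


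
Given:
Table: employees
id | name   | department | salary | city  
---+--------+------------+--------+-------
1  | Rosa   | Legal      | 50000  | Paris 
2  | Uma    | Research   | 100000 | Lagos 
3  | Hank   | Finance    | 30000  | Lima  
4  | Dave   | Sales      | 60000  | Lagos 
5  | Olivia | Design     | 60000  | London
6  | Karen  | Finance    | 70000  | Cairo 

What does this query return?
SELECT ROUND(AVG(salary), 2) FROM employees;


SUM(salary) = 370000
COUNT = 6
ROUND(AVG, 2) = ROUND(370000 / 6, 2) = 61666.67

61666.67


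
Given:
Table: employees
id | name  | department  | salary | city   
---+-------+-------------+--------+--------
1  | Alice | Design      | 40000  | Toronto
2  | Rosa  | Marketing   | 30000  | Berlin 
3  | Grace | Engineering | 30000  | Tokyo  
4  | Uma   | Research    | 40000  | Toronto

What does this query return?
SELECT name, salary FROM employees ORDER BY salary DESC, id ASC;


Sorting by salary DESC, then id ASC for ties

4 rows:
Alice, 40000
Uma, 40000
Rosa, 30000
Grace, 30000


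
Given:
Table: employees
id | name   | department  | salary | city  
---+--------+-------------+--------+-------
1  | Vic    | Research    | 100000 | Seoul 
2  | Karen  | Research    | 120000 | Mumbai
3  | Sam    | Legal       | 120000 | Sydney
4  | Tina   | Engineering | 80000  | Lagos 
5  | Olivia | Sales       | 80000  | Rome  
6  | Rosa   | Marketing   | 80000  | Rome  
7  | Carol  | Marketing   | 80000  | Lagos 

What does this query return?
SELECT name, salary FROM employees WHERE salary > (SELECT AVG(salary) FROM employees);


Subquery: AVG(salary) = 94285.71
Filtering: salary > 94285.71
  Vic (100000) -> MATCH
  Karen (120000) -> MATCH
  Sam (120000) -> MATCH


3 rows:
Vic, 100000
Karen, 120000
Sam, 120000


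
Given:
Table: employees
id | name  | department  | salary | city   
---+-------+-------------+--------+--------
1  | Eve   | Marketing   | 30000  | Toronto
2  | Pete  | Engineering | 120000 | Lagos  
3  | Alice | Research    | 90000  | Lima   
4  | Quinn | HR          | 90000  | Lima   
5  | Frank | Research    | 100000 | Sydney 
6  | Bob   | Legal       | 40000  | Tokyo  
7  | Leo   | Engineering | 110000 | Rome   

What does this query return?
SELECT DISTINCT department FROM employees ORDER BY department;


All 'department' values (row order): Marketing, Engineering, Research, HR, Research, Legal, Engineering
Removing duplicates leaves 5 unique value(s).

5 values:
Engineering
HR
Legal
Marketing
Research


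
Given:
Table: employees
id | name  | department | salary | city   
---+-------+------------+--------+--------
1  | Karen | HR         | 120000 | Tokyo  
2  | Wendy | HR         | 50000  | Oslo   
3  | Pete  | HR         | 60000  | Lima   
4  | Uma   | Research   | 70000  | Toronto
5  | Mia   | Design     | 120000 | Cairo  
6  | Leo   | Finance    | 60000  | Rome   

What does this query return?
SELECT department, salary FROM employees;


Projecting columns: department, salary

6 rows:
HR, 120000
HR, 50000
HR, 60000
Research, 70000
Design, 120000
Finance, 60000


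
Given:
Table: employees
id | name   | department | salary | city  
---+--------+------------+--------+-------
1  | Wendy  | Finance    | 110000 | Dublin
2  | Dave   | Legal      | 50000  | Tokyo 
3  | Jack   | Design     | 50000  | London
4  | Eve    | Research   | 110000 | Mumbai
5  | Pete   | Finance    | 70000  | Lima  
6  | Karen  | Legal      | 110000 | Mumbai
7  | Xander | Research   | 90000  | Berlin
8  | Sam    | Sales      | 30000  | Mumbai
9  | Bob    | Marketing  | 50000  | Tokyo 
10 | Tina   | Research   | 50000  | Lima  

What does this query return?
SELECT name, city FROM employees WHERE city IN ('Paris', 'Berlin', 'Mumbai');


Filtering: city IN ('Paris', 'Berlin', 'Mumbai')
Matching: 4 rows

4 rows:
Eve, Mumbai
Karen, Mumbai
Xander, Berlin
Sam, Mumbai


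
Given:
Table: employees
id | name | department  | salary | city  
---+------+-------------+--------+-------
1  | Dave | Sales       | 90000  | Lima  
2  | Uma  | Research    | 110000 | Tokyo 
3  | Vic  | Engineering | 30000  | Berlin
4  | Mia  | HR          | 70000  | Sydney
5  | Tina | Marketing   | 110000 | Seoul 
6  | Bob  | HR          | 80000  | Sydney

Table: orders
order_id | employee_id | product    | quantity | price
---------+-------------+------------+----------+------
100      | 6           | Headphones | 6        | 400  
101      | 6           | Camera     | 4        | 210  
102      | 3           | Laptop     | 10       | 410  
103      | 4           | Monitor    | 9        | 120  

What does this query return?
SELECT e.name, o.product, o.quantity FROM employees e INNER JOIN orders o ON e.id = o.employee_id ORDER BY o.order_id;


Joining employees.id = orders.employee_id:
  employee Bob (id=6) -> order Headphones
  employee Bob (id=6) -> order Camera
  employee Vic (id=3) -> order Laptop
  employee Mia (id=4) -> order Monitor


4 rows:
Bob, Headphones, 6
Bob, Camera, 4
Vic, Laptop, 10
Mia, Monitor, 9


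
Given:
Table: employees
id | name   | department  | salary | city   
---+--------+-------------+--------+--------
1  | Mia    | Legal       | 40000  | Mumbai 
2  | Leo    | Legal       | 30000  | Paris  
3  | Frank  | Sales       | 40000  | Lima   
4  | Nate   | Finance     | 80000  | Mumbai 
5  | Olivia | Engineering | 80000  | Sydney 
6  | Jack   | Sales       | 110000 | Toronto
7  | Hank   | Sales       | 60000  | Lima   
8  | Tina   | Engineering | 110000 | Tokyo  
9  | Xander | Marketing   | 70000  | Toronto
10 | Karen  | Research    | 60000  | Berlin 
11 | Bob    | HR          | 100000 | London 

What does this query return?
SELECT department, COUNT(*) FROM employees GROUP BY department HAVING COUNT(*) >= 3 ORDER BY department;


Groups with count >= 3:
  Sales: 3 -> PASS
  Engineering: 2 -> filtered out
  Finance: 1 -> filtered out
  HR: 1 -> filtered out
  Legal: 2 -> filtered out
  Marketing: 1 -> filtered out
  Research: 1 -> filtered out


1 groups:
Sales, 3


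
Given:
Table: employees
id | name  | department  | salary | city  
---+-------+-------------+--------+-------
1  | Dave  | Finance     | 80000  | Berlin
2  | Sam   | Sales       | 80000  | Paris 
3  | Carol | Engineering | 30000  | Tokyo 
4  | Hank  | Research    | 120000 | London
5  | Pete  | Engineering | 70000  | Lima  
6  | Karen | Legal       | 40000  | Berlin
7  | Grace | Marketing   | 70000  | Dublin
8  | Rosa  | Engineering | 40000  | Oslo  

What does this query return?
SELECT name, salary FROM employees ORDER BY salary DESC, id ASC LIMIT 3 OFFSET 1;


Sort by salary DESC (id ASC tiebreak), then skip 1 and take 3
Rows 2 through 4

3 rows:
Dave, 80000
Sam, 80000
Pete, 70000


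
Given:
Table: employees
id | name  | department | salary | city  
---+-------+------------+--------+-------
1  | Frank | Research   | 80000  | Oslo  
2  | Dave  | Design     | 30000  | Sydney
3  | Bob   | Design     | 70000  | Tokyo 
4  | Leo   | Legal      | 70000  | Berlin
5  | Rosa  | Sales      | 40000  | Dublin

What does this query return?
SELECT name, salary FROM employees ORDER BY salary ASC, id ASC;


Sorting by salary ASC, then id ASC for ties

5 rows:
Dave, 30000
Rosa, 40000
Bob, 70000
Leo, 70000
Frank, 80000


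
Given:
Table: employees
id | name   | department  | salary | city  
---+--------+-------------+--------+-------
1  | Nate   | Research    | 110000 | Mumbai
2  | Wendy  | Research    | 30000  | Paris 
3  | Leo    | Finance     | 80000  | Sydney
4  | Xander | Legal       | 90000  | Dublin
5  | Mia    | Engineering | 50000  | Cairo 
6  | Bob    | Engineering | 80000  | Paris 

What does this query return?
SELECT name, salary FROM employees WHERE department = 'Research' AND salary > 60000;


Filtering: department = 'Research' AND salary > 60000
Matching: 1 rows

1 rows:
Nate, 110000


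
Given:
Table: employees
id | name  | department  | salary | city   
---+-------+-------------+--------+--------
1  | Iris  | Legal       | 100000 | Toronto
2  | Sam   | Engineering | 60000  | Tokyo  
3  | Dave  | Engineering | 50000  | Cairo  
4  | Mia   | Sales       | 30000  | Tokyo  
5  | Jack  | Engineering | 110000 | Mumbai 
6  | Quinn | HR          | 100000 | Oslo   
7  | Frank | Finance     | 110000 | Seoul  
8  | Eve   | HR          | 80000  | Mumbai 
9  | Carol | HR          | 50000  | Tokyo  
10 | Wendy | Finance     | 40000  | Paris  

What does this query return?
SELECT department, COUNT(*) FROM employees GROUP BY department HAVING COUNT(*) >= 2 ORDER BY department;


Groups with count >= 2:
  Engineering: 3 -> PASS
  Finance: 2 -> PASS
  HR: 3 -> PASS
  Legal: 1 -> filtered out
  Sales: 1 -> filtered out


3 groups:
Engineering, 3
Finance, 2
HR, 3


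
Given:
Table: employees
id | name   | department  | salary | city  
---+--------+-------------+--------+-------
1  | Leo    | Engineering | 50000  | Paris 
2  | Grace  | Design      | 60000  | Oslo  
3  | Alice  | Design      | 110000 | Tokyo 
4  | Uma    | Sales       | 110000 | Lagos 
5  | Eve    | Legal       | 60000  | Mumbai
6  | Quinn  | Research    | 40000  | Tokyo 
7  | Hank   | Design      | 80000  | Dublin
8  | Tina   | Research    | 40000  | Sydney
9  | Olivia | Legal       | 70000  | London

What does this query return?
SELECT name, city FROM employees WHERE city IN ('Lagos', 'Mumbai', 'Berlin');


Filtering: city IN ('Lagos', 'Mumbai', 'Berlin')
Matching: 2 rows

2 rows:
Uma, Lagos
Eve, Mumbai


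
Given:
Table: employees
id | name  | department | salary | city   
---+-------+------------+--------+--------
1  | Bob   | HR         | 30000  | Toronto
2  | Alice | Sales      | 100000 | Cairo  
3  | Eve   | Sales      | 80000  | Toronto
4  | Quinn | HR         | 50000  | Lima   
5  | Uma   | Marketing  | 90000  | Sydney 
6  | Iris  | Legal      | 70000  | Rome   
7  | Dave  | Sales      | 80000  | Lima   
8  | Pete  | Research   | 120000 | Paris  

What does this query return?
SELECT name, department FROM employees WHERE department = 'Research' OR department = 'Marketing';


Filtering: department = 'Research' OR 'Marketing'
Matching: 2 rows

2 rows:
Uma, Marketing
Pete, Research


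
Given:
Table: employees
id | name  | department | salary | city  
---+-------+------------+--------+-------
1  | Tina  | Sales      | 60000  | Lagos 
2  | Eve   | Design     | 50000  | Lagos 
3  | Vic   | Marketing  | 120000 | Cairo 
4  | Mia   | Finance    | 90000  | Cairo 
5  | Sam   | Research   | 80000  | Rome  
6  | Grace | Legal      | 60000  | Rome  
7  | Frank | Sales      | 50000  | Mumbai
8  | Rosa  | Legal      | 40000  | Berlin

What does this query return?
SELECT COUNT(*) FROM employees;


COUNT(*) counts all rows

8


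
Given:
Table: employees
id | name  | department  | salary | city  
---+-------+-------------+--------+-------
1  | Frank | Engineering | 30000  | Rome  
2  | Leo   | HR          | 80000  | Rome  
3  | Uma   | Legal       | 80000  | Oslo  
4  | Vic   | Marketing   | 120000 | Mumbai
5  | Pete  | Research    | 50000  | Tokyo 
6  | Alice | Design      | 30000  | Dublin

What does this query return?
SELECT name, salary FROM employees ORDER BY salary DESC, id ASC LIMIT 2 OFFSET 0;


Sort by salary DESC (id ASC tiebreak), then skip 0 and take 2
Rows 1 through 2

2 rows:
Vic, 120000
Leo, 80000


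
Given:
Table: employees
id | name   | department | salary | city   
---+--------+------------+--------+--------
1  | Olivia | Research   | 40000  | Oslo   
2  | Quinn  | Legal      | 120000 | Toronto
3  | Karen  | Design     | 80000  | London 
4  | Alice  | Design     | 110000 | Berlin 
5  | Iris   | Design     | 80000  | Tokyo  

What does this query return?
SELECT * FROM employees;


SELECT * returns all 5 rows with all columns

5 rows:
1, Olivia, Research, 40000, Oslo
2, Quinn, Legal, 120000, Toronto
3, Karen, Design, 80000, London
4, Alice, Design, 110000, Berlin
5, Iris, Design, 80000, Tokyo


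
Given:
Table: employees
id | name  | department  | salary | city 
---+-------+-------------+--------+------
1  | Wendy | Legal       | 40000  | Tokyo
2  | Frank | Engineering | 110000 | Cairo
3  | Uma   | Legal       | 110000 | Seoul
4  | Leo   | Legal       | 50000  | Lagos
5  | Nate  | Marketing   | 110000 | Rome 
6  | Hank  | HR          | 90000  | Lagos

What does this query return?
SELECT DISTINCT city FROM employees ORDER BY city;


All 'city' values (row order): Tokyo, Cairo, Seoul, Lagos, Rome, Lagos
Removing duplicates leaves 5 unique value(s).

5 values:
Cairo
Lagos
Rome
Seoul
Tokyo


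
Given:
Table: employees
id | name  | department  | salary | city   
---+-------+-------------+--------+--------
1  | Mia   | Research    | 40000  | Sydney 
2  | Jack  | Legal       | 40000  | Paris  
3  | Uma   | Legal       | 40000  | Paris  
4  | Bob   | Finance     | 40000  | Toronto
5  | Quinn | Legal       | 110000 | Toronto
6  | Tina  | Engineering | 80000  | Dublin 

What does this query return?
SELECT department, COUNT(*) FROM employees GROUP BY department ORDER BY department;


Assigning each row to its department group:
  Mia -> Research
  Jack -> Legal
  Uma -> Legal
  Bob -> Finance
  Quinn -> Legal
  Tina -> Engineering


4 groups:
Engineering, 1
Finance, 1
Legal, 3
Research, 1


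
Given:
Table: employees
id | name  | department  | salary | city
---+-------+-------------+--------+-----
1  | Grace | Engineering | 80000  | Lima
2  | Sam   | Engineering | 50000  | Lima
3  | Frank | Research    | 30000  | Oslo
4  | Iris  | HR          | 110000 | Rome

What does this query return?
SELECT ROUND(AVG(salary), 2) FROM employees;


SUM(salary) = 270000
COUNT = 4
ROUND(AVG, 2) = ROUND(270000 / 4, 2) = 67500.0

67500.0


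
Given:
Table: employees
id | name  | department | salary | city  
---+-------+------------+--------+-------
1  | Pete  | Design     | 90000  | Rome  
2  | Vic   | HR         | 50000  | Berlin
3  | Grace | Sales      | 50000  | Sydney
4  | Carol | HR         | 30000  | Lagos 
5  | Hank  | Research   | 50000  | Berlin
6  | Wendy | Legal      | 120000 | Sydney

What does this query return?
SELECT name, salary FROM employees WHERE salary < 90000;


Filtering: salary < 90000
Matching: 4 rows

4 rows:
Vic, 50000
Grace, 50000
Carol, 30000
Hank, 50000


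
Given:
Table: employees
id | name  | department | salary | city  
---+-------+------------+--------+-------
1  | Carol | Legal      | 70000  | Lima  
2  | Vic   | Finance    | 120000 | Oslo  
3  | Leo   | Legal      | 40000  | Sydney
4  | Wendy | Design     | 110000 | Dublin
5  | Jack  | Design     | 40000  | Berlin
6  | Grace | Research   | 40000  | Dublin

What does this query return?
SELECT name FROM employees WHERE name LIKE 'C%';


LIKE 'C%' matches names starting with 'C'
Matching: 1

1 rows:
Carol


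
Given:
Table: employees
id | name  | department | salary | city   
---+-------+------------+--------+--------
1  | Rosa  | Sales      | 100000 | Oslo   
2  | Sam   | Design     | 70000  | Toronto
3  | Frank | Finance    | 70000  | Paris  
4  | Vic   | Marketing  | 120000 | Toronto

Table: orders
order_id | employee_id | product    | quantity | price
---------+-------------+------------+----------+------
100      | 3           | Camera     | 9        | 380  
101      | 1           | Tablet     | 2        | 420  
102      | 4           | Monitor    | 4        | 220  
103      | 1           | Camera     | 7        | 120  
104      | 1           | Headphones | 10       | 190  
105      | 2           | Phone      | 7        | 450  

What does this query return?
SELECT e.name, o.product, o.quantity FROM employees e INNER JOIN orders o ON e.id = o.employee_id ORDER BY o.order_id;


Joining employees.id = orders.employee_id:
  employee Frank (id=3) -> order Camera
  employee Rosa (id=1) -> order Tablet
  employee Vic (id=4) -> order Monitor
  employee Rosa (id=1) -> order Camera
  employee Rosa (id=1) -> order Headphones
  employee Sam (id=2) -> order Phone


6 rows:
Frank, Camera, 9
Rosa, Tablet, 2
Vic, Monitor, 4
Rosa, Camera, 7
Rosa, Headphones, 10
Sam, Phone, 7
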